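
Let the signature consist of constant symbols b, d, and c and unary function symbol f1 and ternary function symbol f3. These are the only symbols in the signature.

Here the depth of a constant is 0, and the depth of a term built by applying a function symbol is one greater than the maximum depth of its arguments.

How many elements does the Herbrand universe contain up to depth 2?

Write N_k for the number of ground terms of depth ≤ k. A term of depth ≤ k is either a constant or a function symbol applied to arguments of depth ≤ k−1, so N_k = 3 + N_{k-1} + N_{k-1}^3.
N_0 = 3
N_1 = 3 + 3 + 3^3 = 33
N_2 = 3 + 33 + 33^3 = 35973

35973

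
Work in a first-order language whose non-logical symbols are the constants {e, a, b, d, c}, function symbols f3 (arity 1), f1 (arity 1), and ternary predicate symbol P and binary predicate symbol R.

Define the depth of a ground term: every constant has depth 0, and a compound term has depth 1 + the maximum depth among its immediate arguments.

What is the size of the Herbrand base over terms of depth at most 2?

44100

First count ground terms of depth ≤ 2.
Count level by level. With function symbols f3/1, f1/1, the terms of depth ≤ k are the 5 constants together with each function applied to depth-≤(k−1) tuples, so N_k = 5 + N_{k-1} + N_{k-1}.
N_0 = 5
N_1 = 5 + 5 + 5 = 15
N_2 = 5 + 15 + 15 = 35
So |H| = 35.
A ground atom is a predicate applied to a tuple of terms from H, so the count is the sum over predicates of |H|^arity:
  P: 35^3 = 42875;  R: 35^2 = 1225
Total ground atoms: 42875 + 1225 = 44100.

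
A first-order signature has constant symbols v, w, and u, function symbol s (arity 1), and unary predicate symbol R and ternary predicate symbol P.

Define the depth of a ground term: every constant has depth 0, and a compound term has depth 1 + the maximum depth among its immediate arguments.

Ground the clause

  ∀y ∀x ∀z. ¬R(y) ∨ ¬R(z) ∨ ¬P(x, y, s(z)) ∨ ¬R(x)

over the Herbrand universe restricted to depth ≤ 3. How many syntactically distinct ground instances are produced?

1728

Ground terms of depth ≤ 3:
  Count level by level. With function symbols s/1, the terms of depth ≤ k are the 3 constants together with each function applied to depth-≤(k−1) tuples, so N_k = 3 + N_{k-1}.
  N_0 = 3
  N_1 = 3 + 3 = 6
  N_2 = 3 + 6 = 9
  N_3 = 3 + 9 = 12
  Explicitly: v, w, u, s(v), s(w), s(u), s(s(v)), s(s(w)), s(s(u)), s(s(s(v))), s(s(s(w))), s(s(s(u))).
So there are 12 ground terms available for substitution.
The body mentions every one of the 3 quantified variables; since ground terms form a free algebra, no two substitutions collapse to the same formula.
Number of ground instances = 12^3 = 1728.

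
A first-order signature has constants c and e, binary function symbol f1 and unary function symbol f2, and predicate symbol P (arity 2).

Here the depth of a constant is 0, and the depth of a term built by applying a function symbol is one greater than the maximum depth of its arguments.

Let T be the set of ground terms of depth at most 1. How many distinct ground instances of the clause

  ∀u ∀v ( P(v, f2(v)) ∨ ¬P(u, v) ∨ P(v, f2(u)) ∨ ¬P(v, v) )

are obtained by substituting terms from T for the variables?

64

Ground terms of depth ≤ 1:
  Let N_k count ground terms of depth at most k. Each non-constant term of depth ≤ k is some function symbol applied to depth-≤(k−1) arguments, giving N_k = 2 + N_{k-1}^2 + N_{k-1}.
  N_0 = 2
  N_1 = 2 + 2^2 + 2 = 8
So there are 8 ground terms available for substitution.
Each of u, v ranges independently over the available ground terms, and distinct assignments produce distinct instances.
Number of ground instances = 8^2 = 64.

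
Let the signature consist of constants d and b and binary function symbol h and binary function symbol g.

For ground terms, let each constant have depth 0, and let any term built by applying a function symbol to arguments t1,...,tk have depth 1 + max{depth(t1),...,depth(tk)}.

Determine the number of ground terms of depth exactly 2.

If N_k denotes the number of depth-≤k ground terms, the 2 constants give N_0 = 2, and each function symbol of arity r contributes N_{k-1}^r new terms at level k: N_k = 2 + N_{k-1}^2 + N_{k-1}^2.
N_0 = 2
N_1 = 2 + 2^2 + 2^2 = 10
N_2 = 2 + 10^2 + 10^2 = 202
Terms of depth exactly 2: N_2 − N_1 = 202 − 10 = 192.

192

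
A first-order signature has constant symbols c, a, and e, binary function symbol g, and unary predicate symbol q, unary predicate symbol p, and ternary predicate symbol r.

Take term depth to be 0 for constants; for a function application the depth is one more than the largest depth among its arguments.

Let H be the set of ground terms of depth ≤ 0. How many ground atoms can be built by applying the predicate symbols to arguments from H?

First count ground terms of depth ≤ 0.
Let N_k = |{terms of depth ≤ k}|. Then N_0 = 3 and N_k = 3 + N_{k-1}^2 for k ≥ 1 (one summand per function symbol, arity giving the exponent).
N_0 = 3
So |H| = 3.
A ground atom is a predicate applied to a tuple of terms from H, so the count is the sum over predicates of |H|^arity:
  q: 3;  p: 3;  r: 3^3 = 27
Total ground atoms: 3 + 3 + 27 = 33.

33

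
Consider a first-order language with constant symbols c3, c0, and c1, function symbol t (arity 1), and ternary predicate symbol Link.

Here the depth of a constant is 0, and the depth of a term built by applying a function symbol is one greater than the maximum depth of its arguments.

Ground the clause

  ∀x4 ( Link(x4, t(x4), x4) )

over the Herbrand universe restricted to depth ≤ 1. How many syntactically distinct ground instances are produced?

6

Ground terms of depth ≤ 1:
  Write N_k for the number of ground terms of depth ≤ k. A term of depth ≤ k is either a constant or a function symbol applied to arguments of depth ≤ k−1, so N_k = 3 + N_{k-1}.
  N_0 = 3
  N_1 = 3 + 3 = 6
So there are 6 ground terms available for substitution.
The clause has 1 distinct variable (x4), which appears in the body. In the free term algebra distinct substitutions yield syntactically distinct ground instances.
Number of ground instances = 6.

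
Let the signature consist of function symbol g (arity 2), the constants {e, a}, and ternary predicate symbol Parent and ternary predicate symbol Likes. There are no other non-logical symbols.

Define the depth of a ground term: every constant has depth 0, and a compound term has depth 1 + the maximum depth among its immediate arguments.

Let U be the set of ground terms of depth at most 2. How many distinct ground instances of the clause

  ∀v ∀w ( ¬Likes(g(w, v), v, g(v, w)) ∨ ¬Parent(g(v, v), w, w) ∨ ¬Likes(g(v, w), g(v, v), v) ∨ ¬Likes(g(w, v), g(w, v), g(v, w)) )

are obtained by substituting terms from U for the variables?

1444

Ground terms of depth ≤ 2:
  Let N_k = |{terms of depth ≤ k}|. Then N_0 = 2 and N_k = 2 + N_{k-1}^2 for k ≥ 1 (one summand per function symbol, arity giving the exponent).
  N_0 = 2
  N_1 = 2 + 2^2 = 6
  N_2 = 2 + 6^2 = 38
So there are 38 ground terms available for substitution.
The body mentions every one of the 2 quantified variables; since ground terms form a free algebra, no two substitutions collapse to the same formula.
Number of ground instances = 38^2 = 1444.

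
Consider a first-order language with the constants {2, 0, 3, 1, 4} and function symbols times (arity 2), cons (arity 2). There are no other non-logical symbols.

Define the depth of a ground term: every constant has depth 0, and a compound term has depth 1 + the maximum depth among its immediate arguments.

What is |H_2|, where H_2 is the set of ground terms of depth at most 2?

Let N_k = |{terms of depth ≤ k}|. Then N_0 = 5 and N_k = 5 + N_{k-1}^2 + N_{k-1}^2 for k ≥ 1 (one summand per function symbol, arity giving the exponent).
N_0 = 5
N_1 = 5 + 5^2 + 5^2 = 55
N_2 = 5 + 55^2 + 55^2 = 6055

6055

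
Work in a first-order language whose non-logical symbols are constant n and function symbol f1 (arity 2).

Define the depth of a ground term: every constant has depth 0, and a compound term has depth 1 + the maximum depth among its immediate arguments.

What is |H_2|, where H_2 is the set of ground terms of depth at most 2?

5

If N_k denotes the number of depth-≤k ground terms, the 1 constant gives N_0 = 1, and each function symbol of arity r contributes N_{k-1}^r new terms at level k: N_k = 1 + N_{k-1}^2.
N_0 = 1
N_1 = 1 + 1^2 = 2
N_2 = 1 + 2^2 = 5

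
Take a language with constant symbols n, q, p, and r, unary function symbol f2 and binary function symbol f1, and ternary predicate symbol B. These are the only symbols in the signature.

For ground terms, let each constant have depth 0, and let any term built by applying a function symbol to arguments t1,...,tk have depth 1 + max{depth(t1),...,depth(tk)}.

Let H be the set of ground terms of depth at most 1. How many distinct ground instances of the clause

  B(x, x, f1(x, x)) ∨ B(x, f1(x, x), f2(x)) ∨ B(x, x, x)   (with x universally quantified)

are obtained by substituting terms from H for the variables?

Ground terms of depth ≤ 1:
  Let N_k count ground terms of depth at most k. Each non-constant term of depth ≤ k is some function symbol applied to depth-≤(k−1) arguments, giving N_k = 4 + N_{k-1} + N_{k-1}^2.
  N_0 = 4
  N_1 = 4 + 4 + 4^2 = 24
So there are 24 ground terms available for substitution.
The body mentions the single quantified variable x; since ground terms form a free algebra, no two substitutions collapse to the same formula.
Number of ground instances = 24.

24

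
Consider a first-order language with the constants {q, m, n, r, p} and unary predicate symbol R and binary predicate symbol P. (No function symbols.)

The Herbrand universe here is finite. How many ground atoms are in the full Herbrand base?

With no function symbols, the Herbrand universe is just the 5 constants.
Ground atoms per predicate: R: 5, P: 5^2 = 25.
Herbrand base size = 5 + 25 = 30.

30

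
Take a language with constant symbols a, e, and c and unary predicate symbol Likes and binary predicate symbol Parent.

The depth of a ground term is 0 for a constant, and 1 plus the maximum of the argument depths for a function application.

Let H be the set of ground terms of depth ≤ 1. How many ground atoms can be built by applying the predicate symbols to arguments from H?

First count ground terms of depth ≤ 1.
With no function symbols every ground term is a constant, so there are exactly 3 ground terms at every depth bound.
N_0 = 3
N_1 = 3
Explicitly: a, e, c.
So |H| = 3.
A ground atom is a predicate applied to a tuple of terms from H, so the count is the sum over predicates of |H|^arity:
  Likes: 3;  Parent: 3^2 = 9
Total ground atoms: 3 + 9 = 12.

12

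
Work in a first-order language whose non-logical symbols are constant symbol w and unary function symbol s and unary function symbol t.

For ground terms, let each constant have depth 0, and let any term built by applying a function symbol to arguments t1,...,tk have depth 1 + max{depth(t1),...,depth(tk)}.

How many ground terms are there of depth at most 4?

31

Write N_k for the number of ground terms of depth ≤ k. A term of depth ≤ k is either a constant or a function symbol applied to arguments of depth ≤ k−1, so N_k = 1 + N_{k-1} + N_{k-1}.
N_0 = 1
N_1 = 1 + 1 + 1 = 3
N_2 = 1 + 3 + 3 = 7
N_3 = 1 + 7 + 7 = 15
N_4 = 1 + 15 + 15 = 31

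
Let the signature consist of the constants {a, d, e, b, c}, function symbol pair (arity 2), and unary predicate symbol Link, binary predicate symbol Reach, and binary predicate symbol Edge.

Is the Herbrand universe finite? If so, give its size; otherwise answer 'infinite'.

infinite

The signature has at least one function symbol (pair, arity 2) and at least one constant (a).
Iterating pair gives infinitely many distinct ground terms: a, pair(a, a), pair(pair(a, a), pair(a, a)), ...
So the Herbrand universe is infinite.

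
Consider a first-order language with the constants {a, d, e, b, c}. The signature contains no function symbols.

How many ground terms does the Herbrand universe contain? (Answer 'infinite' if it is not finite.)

5

There are no function symbols, so every ground term is one of the 5 constants.
The Herbrand universe is {a, d, e, b, c}, which is finite with 5 elements.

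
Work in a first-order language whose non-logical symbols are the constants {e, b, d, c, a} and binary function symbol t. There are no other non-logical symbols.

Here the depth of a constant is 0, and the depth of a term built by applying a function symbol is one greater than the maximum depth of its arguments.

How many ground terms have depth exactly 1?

25

Let N_k count ground terms of depth at most k. Each non-constant term of depth ≤ k is some function symbol applied to depth-≤(k−1) arguments, giving N_k = 5 + N_{k-1}^2.
N_0 = 5
N_1 = 5 + 5^2 = 30
Terms of depth exactly 1: N_1 − N_0 = 30 − 5 = 25.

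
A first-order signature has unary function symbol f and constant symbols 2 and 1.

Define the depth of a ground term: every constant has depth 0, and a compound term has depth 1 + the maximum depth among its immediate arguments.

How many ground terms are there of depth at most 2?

6

Let N_k count ground terms of depth at most k. Each non-constant term of depth ≤ k is some function symbol applied to depth-≤(k−1) arguments, giving N_k = 2 + N_{k-1}.
N_0 = 2
N_1 = 2 + 2 = 4
N_2 = 2 + 4 = 6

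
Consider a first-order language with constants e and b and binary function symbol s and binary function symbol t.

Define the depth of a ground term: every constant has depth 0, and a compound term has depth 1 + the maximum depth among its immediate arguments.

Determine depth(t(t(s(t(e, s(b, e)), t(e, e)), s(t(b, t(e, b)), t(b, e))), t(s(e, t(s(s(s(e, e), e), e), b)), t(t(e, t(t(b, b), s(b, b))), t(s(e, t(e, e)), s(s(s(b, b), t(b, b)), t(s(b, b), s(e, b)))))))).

7

depth(s(b, e)) = 1 + max(0, 0) = 1
depth(t(e, s(b, e))) = 1 + max(0, 1) = 2
depth(t(e, e)) = 1 + max(0, 0) = 1
depth(s(t(e, s(b, e)), t(e, e))) = 1 + max(2, 1) = 3
depth(t(e, b)) = 1 + max(0, 0) = 1
depth(t(b, t(e, b))) = 1 + max(0, 1) = 2
depth(t(b, e)) = 1 + max(0, 0) = 1
depth(s(t(b, t(e, b)), t(b, e))) = 1 + max(2, 1) = 3
depth(t(s(t(e, s(b, e)), t(e, e)), s(t(b, t(e, b)), t(b, e)))) = 1 + max(3, 3) = 4
depth(s(e, e)) = 1 + max(0, 0) = 1
depth(s(s(e, e), e)) = 1 + max(1, 0) = 2
depth(s(s(s(e, e), e), e)) = 1 + max(2, 0) = 3
depth(t(s(s(s(e, e), e), e), b)) = 1 + max(3, 0) = 4
depth(s(e, t(s(s(s(e, e), e), e), b))) = 1 + max(0, 4) = 5
depth(t(b, b)) = 1 + max(0, 0) = 1
depth(s(b, b)) = 1 + max(0, 0) = 1
depth(t(t(b, b), s(b, b))) = 1 + max(1, 1) = 2
depth(t(e, t(t(b, b), s(b, b)))) = 1 + max(0, 2) = 3
depth(s(e, t(e, e))) = 1 + max(0, 1) = 2
depth(s(s(b, b), t(b, b))) = 1 + max(1, 1) = 2
depth(s(e, b)) = 1 + max(0, 0) = 1
depth(t(s(b, b), s(e, b))) = 1 + max(1, 1) = 2
depth(s(s(s(b, b), t(b, b)), t(s(b, b), s(e, b)))) = 1 + max(2, 2) = 3
depth(t(s(e, t(e, e)), s(s(s(b, b), t(b, b)), t(s(b, b), s(e, b))))) = 1 + max(2, 3) = 4
depth(t(t(e, t(t(b, b), s(b, b))), t(s(e, t(e, e)), s(s(s(b, b), t(b, b)), t(s(b, b), s(e, b)))))) = 1 + max(3, 4) = 5
depth(t(s(e, t(s(s(s(e, e), e), e), b)), t(t(e, t(t(b, b), s(b, b))), t(s(e, t(e, e)), s(s(s(b, b), t(b, b)), t(s(b, b), s(e, b))))))) = 1 + max(5, 5) = 6
depth(t(t(s(t(e, s(b, e)), t(e, e)), s(t(b, t(e, b)), t(b, e))), t(s(e, t(s(s(s(e, e), e), e), b)), t(t(e, t(t(b, b), s(b, b))), t(s(e, t(e, e)), s(s(s(b, b), t(b, b)), t(s(b, b), s(e, b)))))))) = 1 + max(4, 6) = 7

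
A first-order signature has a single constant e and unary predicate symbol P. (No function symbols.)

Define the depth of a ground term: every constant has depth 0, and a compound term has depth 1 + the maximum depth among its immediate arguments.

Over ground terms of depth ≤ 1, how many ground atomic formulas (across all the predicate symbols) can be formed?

First count ground terms of depth ≤ 1.
With no function symbols every ground term is a constant, so there is exactly 1 ground term at every depth bound.
N_0 = 1
N_1 = 1
Explicitly: e.
So |H| = 1.
A ground atom is a predicate applied to a tuple of terms from H, so the count is the sum over predicates of |H|^arity:
  P: 1
Total ground atoms: 1.

1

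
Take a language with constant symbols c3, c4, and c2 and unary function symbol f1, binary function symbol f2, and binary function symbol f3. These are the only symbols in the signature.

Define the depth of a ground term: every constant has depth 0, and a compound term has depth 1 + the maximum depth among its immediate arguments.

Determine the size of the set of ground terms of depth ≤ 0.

3

Let N_k count ground terms of depth at most k. Each non-constant term of depth ≤ k is some function symbol applied to depth-≤(k−1) arguments, giving N_k = 3 + N_{k-1} + N_{k-1}^2 + N_{k-1}^2.
N_0 = 3
Explicitly: c3, c4, c2.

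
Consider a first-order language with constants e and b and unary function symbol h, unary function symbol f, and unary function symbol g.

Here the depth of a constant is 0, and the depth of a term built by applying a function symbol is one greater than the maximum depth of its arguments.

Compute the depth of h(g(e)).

depth(g(e)) = 1 + depth(e) = 1 + 0 = 1
depth(h(g(e))) = 1 + depth(g(e)) = 1 + 1 = 2

2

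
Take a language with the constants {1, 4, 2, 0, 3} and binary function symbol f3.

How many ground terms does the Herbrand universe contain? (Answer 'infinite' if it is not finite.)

The signature has at least one function symbol (f3, arity 2) and at least one constant (1).
Iterating f3 gives infinitely many distinct ground terms: 1, f3(1, 1), f3(f3(1, 1), f3(1, 1)), ...
So the Herbrand universe is infinite.

infinite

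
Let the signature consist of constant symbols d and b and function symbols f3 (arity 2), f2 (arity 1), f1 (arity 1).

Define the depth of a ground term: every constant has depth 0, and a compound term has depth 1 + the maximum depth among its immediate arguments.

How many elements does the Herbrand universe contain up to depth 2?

Let N_k = |{terms of depth ≤ k}|. Then N_0 = 2 and N_k = 2 + N_{k-1}^2 + N_{k-1} + N_{k-1} for k ≥ 1 (one summand per function symbol, arity giving the exponent).
N_0 = 2
N_1 = 2 + 2^2 + 2 + 2 = 10
N_2 = 2 + 10^2 + 10 + 10 = 122

122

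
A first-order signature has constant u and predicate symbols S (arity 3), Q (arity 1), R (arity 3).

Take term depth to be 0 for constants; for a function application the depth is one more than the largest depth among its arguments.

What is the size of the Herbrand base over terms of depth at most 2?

First count ground terms of depth ≤ 2.
With no function symbols every ground term is a constant, so there is exactly 1 ground term at every depth bound.
N_0 = 1
N_1 = 1
N_2 = 1
Explicitly: u.
So |H| = 1.
Ground atoms are formed by filling each argument slot of a predicate with a term from H, so an r-ary predicate gives |H|^r atoms:
  S: 1^3 = 1;  Q: 1;  R: 1^3 = 1
Total ground atoms: 1 + 1 + 1 = 3.

3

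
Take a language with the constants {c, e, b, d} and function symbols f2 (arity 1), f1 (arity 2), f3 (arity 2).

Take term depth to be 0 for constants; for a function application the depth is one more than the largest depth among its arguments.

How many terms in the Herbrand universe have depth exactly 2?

If N_k denotes the number of depth-≤k ground terms, the 4 constants give N_0 = 4, and each function symbol of arity r contributes N_{k-1}^r new terms at level k: N_k = 4 + N_{k-1} + N_{k-1}^2 + N_{k-1}^2.
N_0 = 4
N_1 = 4 + 4 + 4^2 + 4^2 = 40
N_2 = 4 + 40 + 40^2 + 40^2 = 3244
Terms of depth exactly 2: N_2 − N_1 = 3244 − 40 = 3204.

3204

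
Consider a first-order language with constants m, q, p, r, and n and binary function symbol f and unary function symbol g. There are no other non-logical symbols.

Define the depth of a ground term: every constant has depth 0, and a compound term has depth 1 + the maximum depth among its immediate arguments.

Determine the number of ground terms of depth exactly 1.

Write N_k for the number of ground terms of depth ≤ k. A term of depth ≤ k is either a constant or a function symbol applied to arguments of depth ≤ k−1, so N_k = 5 + N_{k-1}^2 + N_{k-1}.
N_0 = 5
N_1 = 5 + 5^2 + 5 = 35
Terms of depth exactly 1: N_1 − N_0 = 35 − 5 = 30.

30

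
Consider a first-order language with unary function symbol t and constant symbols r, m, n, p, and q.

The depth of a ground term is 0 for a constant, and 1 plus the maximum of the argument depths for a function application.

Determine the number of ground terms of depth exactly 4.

Count level by level. With function symbols t/1, the terms of depth ≤ k are the 5 constants together with each function applied to depth-≤(k−1) tuples, so N_k = 5 + N_{k-1}.
N_0 = 5
N_1 = 5 + 5 = 10
N_2 = 5 + 10 = 15
N_3 = 5 + 15 = 20
N_4 = 5 + 20 = 25
Terms of depth exactly 4: N_4 − N_3 = 25 − 20 = 5.

5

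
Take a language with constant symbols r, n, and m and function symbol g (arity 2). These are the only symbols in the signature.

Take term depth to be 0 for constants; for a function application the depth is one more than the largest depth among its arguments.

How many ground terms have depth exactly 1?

9

If N_k denotes the number of depth-≤k ground terms, the 3 constants give N_0 = 3, and each function symbol of arity r contributes N_{k-1}^r new terms at level k: N_k = 3 + N_{k-1}^2.
N_0 = 3
N_1 = 3 + 3^2 = 12
Terms of depth exactly 1: N_1 − N_0 = 12 − 3 = 9.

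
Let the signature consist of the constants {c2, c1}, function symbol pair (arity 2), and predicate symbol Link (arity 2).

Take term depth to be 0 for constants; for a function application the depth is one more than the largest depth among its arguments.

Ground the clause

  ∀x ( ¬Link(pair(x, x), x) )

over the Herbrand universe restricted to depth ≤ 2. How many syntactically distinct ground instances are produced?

38

Ground terms of depth ≤ 2:
  If N_k denotes the number of depth-≤k ground terms, the 2 constants give N_0 = 2, and each function symbol of arity r contributes N_{k-1}^r new terms at level k: N_k = 2 + N_{k-1}^2.
  N_0 = 2
  N_1 = 2 + 2^2 = 6
  N_2 = 2 + 6^2 = 38
So there are 38 ground terms available for substitution.
The body mentions the single quantified variable x; since ground terms form a free algebra, no two substitutions collapse to the same formula.
Number of ground instances = 38.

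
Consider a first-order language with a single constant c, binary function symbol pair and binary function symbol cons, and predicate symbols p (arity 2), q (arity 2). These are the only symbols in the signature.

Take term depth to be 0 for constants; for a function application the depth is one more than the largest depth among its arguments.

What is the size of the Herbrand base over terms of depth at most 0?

2

First count ground terms of depth ≤ 0.
If N_k denotes the number of depth-≤k ground terms, the 1 constant gives N_0 = 1, and each function symbol of arity r contributes N_{k-1}^r new terms at level k: N_k = 1 + N_{k-1}^2 + N_{k-1}^2.
N_0 = 1
Explicitly: c.
So |H| = 1.
Each predicate of arity r yields |H|^r ground atoms (one per choice of an r-tuple from H):
  p: 1^2 = 1;  q: 1^2 = 1
Total ground atoms: 1 + 1 = 2.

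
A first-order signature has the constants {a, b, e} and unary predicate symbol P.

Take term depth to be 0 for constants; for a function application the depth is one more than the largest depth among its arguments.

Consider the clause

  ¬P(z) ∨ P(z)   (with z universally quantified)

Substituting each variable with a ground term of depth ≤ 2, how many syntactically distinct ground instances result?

3

Ground terms of depth ≤ 2:
  With no function symbols every ground term is a constant, so there are exactly 3 ground terms at every depth bound.
  N_0 = 3
  N_1 = 3
  N_2 = 3
  Explicitly: a, b, e.
So there are 3 ground terms available for substitution.
The variable z ranges independently over the available ground terms, and distinct assignments produce distinct instances.
Number of ground instances = 3.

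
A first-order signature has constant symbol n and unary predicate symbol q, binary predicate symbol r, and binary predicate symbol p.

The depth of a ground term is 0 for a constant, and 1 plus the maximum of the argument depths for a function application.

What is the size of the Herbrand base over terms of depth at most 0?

3

First count ground terms of depth ≤ 0.
With no function symbols every ground term is a constant, so there is exactly 1 ground term at every depth bound.
N_0 = 1
Explicitly: n.
So |H| = 1.
A ground atom is a predicate applied to a tuple of terms from H, so the count is the sum over predicates of |H|^arity:
  q: 1;  r: 1^2 = 1;  p: 1^2 = 1
Total ground atoms: 1 + 1 + 1 = 3.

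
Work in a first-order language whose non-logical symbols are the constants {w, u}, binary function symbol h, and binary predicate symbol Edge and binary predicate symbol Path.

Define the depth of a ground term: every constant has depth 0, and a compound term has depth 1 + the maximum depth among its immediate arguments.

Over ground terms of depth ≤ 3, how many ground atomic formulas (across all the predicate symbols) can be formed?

4181832

First count ground terms of depth ≤ 3.
Let N_k = |{terms of depth ≤ k}|. Then N_0 = 2 and N_k = 2 + N_{k-1}^2 for k ≥ 1 (one summand per function symbol, arity giving the exponent).
N_0 = 2
N_1 = 2 + 2^2 = 6
N_2 = 2 + 6^2 = 38
N_3 = 2 + 38^2 = 1446
So |H| = 1446.
Ground atoms are formed by filling each argument slot of a predicate with a term from H, so an r-ary predicate gives |H|^r atoms:
  Edge: 1446^2 = 2090916;  Path: 1446^2 = 2090916
Total ground atoms: 2090916 + 2090916 = 4181832.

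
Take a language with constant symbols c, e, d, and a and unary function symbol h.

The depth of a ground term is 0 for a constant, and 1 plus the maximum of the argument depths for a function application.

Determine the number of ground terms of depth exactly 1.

4

Let N_k = |{terms of depth ≤ k}|. Then N_0 = 4 and N_k = 4 + N_{k-1} for k ≥ 1 (one summand per function symbol, arity giving the exponent).
N_0 = 4
N_1 = 4 + 4 = 8
Terms of depth exactly 1: N_1 − N_0 = 8 − 4 = 4.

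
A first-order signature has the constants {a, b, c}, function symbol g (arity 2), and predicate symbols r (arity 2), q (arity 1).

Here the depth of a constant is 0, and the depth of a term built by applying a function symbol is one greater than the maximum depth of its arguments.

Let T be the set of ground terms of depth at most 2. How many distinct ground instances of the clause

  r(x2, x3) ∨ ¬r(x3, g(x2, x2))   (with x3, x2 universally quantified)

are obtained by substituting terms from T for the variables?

Ground terms of depth ≤ 2:
  Count level by level. With function symbols g/2, the terms of depth ≤ k are the 3 constants together with each function applied to depth-≤(k−1) tuples, so N_k = 3 + N_{k-1}^2.
  N_0 = 3
  N_1 = 3 + 3^2 = 12
  N_2 = 3 + 12^2 = 147
So there are 147 ground terms available for substitution.
The body mentions every one of the 2 quantified variables; since ground terms form a free algebra, no two substitutions collapse to the same formula.
Number of ground instances = 147^2 = 21609.

21609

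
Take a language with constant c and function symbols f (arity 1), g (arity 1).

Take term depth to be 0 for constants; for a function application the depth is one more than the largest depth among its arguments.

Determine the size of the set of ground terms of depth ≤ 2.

If N_k denotes the number of depth-≤k ground terms, the 1 constant gives N_0 = 1, and each function symbol of arity r contributes N_{k-1}^r new terms at level k: N_k = 1 + N_{k-1} + N_{k-1}.
N_0 = 1
N_1 = 1 + 1 + 1 = 3
N_2 = 1 + 3 + 3 = 7
Explicitly: c, f(c), f(f(c)), f(g(c)), g(c), g(f(c)), g(g(c)).

7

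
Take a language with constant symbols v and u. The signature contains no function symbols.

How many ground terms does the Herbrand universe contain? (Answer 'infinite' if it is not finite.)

There are no function symbols, so every ground term is one of the 2 constants.
The Herbrand universe is {v, u}, which is finite with 2 elements.

2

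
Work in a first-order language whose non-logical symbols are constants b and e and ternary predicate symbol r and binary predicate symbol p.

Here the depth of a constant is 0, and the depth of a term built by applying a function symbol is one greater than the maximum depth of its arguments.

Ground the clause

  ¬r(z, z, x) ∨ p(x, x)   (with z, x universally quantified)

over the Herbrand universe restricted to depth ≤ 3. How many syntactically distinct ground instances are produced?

4

Ground terms of depth ≤ 3:
  With no function symbols every ground term is a constant, so there are exactly 2 ground terms at every depth bound.
  N_0 = 2
  N_1 = 2
  N_2 = 2
  N_3 = 2
  Explicitly: b, e.
So there are 2 ground terms available for substitution.
Each of z, x ranges independently over the available ground terms, and distinct assignments produce distinct instances.
Number of ground instances = 2^2 = 4.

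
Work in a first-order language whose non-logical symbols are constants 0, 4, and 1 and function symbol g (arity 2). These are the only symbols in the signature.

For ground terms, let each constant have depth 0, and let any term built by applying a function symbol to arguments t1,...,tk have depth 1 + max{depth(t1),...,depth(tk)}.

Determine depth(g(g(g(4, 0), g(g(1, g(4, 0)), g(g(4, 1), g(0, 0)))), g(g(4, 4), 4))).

depth(g(4, 0)) = 1 + max(0, 0) = 1
depth(g(1, g(4, 0))) = 1 + max(0, 1) = 2
depth(g(4, 1)) = 1 + max(0, 0) = 1
depth(g(0, 0)) = 1 + max(0, 0) = 1
depth(g(g(4, 1), g(0, 0))) = 1 + max(1, 1) = 2
depth(g(g(1, g(4, 0)), g(g(4, 1), g(0, 0)))) = 1 + max(2, 2) = 3
depth(g(g(4, 0), g(g(1, g(4, 0)), g(g(4, 1), g(0, 0))))) = 1 + max(1, 3) = 4
depth(g(4, 4)) = 1 + max(0, 0) = 1
depth(g(g(4, 4), 4)) = 1 + max(1, 0) = 2
depth(g(g(g(4, 0), g(g(1, g(4, 0)), g(g(4, 1), g(0, 0)))), g(g(4, 4), 4))) = 1 + max(4, 2) = 5

5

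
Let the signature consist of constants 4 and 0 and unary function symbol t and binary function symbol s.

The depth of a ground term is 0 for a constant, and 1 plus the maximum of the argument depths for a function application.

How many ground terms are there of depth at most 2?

74

Count level by level. With function symbols t/1, s/2, the terms of depth ≤ k are the 2 constants together with each function applied to depth-≤(k−1) tuples, so N_k = 2 + N_{k-1} + N_{k-1}^2.
N_0 = 2
N_1 = 2 + 2 + 2^2 = 8
N_2 = 2 + 8 + 8^2 = 74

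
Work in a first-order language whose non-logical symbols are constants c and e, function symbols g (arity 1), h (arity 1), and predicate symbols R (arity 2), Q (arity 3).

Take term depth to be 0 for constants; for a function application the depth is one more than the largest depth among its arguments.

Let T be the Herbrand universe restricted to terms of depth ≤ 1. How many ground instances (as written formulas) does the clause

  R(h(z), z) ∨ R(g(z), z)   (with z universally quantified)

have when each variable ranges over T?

6

Ground terms of depth ≤ 1:
  Count level by level. With function symbols g/1, h/1, the terms of depth ≤ k are the 2 constants together with each function applied to depth-≤(k−1) tuples, so N_k = 2 + N_{k-1} + N_{k-1}.
  N_0 = 2
  N_1 = 2 + 2 + 2 = 6
  Explicitly: c, e, g(c), g(e), h(c), h(e).
So there are 6 ground terms available for substitution.
There is 1 variable to instantiate (z),  occurring in at least one literal, so different choices give different ground instances.
Number of ground instances = 6.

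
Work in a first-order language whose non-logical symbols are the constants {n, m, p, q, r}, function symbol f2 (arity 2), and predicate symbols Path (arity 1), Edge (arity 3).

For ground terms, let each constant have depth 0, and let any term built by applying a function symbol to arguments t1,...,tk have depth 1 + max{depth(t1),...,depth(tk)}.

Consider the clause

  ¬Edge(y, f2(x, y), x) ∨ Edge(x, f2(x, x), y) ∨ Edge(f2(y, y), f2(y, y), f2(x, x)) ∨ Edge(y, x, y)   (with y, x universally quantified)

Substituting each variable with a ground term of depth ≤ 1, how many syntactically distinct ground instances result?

Ground terms of depth ≤ 1:
  If N_k denotes the number of depth-≤k ground terms, the 5 constants give N_0 = 5, and each function symbol of arity r contributes N_{k-1}^r new terms at level k: N_k = 5 + N_{k-1}^2.
  N_0 = 5
  N_1 = 5 + 5^2 = 30
So there are 30 ground terms available for substitution.
The body mentions every one of the 2 quantified variables; since ground terms form a free algebra, no two substitutions collapse to the same formula.
Number of ground instances = 30^2 = 900.

900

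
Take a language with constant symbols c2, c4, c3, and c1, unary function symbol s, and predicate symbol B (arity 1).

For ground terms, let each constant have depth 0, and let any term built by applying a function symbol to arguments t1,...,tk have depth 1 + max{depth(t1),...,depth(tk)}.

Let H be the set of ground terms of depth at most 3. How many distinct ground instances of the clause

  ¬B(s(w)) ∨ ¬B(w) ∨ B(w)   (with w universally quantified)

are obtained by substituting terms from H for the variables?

16

Ground terms of depth ≤ 3:
  Write N_k for the number of ground terms of depth ≤ k. A term of depth ≤ k is either a constant or a function symbol applied to arguments of depth ≤ k−1, so N_k = 4 + N_{k-1}.
  N_0 = 4
  N_1 = 4 + 4 = 8
  N_2 = 4 + 8 = 12
  N_3 = 4 + 12 = 16
So there are 16 ground terms available for substitution.
The clause has 1 distinct variable (w), which appears in the body. In the free term algebra distinct substitutions yield syntactically distinct ground instances.
Number of ground instances = 16.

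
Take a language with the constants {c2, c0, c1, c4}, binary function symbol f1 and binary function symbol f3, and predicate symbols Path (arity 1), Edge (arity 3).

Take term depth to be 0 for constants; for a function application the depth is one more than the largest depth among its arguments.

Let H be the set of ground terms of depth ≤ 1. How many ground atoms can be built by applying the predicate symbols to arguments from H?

First count ground terms of depth ≤ 1.
Let N_k count ground terms of depth at most k. Each non-constant term of depth ≤ k is some function symbol applied to depth-≤(k−1) arguments, giving N_k = 4 + N_{k-1}^2 + N_{k-1}^2.
N_0 = 4
N_1 = 4 + 4^2 + 4^2 = 36
So |H| = 36.
Each predicate of arity r yields |H|^r ground atoms (one per choice of an r-tuple from H):
  Path: 36;  Edge: 36^3 = 46656
Total ground atoms: 36 + 46656 = 46692.

46692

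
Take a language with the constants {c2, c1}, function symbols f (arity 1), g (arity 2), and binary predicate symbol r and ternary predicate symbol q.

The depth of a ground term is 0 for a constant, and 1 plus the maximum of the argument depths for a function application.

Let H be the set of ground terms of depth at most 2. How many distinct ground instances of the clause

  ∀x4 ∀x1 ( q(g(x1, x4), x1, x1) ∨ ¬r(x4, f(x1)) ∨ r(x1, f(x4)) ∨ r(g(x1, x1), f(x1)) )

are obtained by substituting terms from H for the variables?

5476

Ground terms of depth ≤ 2:
  Write N_k for the number of ground terms of depth ≤ k. A term of depth ≤ k is either a constant or a function symbol applied to arguments of depth ≤ k−1, so N_k = 2 + N_{k-1} + N_{k-1}^2.
  N_0 = 2
  N_1 = 2 + 2 + 2^2 = 8
  N_2 = 2 + 8 + 8^2 = 74
So there are 74 ground terms available for substitution.
The clause has 2 distinct variables (x4, x1), each appearing in the body. In the free term algebra distinct substitutions yield syntactically distinct ground instances.
Number of ground instances = 74^2 = 5476.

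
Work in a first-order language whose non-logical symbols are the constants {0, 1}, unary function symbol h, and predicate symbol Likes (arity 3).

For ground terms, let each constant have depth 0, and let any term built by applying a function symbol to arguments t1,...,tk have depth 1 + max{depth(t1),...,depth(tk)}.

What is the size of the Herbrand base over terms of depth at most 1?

64

First count ground terms of depth ≤ 1.
Let N_k count ground terms of depth at most k. Each non-constant term of depth ≤ k is some function symbol applied to depth-≤(k−1) arguments, giving N_k = 2 + N_{k-1}.
N_0 = 2
N_1 = 2 + 2 = 4
Explicitly: 0, 1, h(0), h(1).
So |H| = 4.
For each predicate symbol, the number of ground atoms is |H| raised to its arity; summing:
  Likes: 4^3 = 64
Total ground atoms: 64.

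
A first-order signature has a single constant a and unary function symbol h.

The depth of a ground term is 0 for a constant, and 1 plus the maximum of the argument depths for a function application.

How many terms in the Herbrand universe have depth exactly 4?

Count level by level. With function symbols h/1, the terms of depth ≤ k are the 1 constant together with each function applied to depth-≤(k−1) tuples, so N_k = 1 + N_{k-1}.
N_0 = 1
N_1 = 1 + 1 = 2
N_2 = 1 + 2 = 3
N_3 = 1 + 3 = 4
N_4 = 1 + 4 = 5
Terms of depth exactly 4: N_4 − N_3 = 5 − 4 = 1.

1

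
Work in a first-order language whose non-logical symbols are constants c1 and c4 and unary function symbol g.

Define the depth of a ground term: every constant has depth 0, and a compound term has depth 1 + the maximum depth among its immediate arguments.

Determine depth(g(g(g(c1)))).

3

depth(g(c1)) = 1 + depth(c1) = 1 + 0 = 1
depth(g(g(c1))) = 1 + depth(g(c1)) = 1 + 1 = 2
depth(g(g(g(c1)))) = 1 + depth(g(g(c1))) = 1 + 2 = 3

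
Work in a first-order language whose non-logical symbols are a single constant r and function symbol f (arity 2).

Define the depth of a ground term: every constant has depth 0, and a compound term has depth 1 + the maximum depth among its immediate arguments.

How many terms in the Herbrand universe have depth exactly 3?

21

Count level by level. With function symbols f/2, the terms of depth ≤ k are the 1 constant together with each function applied to depth-≤(k−1) tuples, so N_k = 1 + N_{k-1}^2.
N_0 = 1
N_1 = 1 + 1^2 = 2
N_2 = 1 + 2^2 = 5
N_3 = 1 + 5^2 = 26
Terms of depth exactly 3: N_3 − N_2 = 26 − 5 = 21.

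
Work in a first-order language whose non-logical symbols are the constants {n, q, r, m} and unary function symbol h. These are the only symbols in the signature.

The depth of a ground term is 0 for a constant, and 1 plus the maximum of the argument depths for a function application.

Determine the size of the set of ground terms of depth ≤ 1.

If N_k denotes the number of depth-≤k ground terms, the 4 constants give N_0 = 4, and each function symbol of arity r contributes N_{k-1}^r new terms at level k: N_k = 4 + N_{k-1}.
N_0 = 4
N_1 = 4 + 4 = 8
Explicitly: n, q, r, m, h(n), h(q), h(r), h(m).

8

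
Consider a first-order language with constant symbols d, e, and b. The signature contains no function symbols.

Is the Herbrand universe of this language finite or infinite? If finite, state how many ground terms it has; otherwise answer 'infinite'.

There are no function symbols, so every ground term is one of the 3 constants.
The Herbrand universe is {d, e, b}, which is finite with 3 elements.

3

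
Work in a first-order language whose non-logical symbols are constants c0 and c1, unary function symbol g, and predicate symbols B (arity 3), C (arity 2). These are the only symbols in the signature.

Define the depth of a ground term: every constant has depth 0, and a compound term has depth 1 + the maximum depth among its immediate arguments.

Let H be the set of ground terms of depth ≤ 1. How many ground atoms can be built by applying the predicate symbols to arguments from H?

80

First count ground terms of depth ≤ 1.
Let N_k count ground terms of depth at most k. Each non-constant term of depth ≤ k is some function symbol applied to depth-≤(k−1) arguments, giving N_k = 2 + N_{k-1}.
N_0 = 2
N_1 = 2 + 2 = 4
So |H| = 4.
Ground atoms are formed by filling each argument slot of a predicate with a term from H, so an r-ary predicate gives |H|^r atoms:
  B: 4^3 = 64;  C: 4^2 = 16
Total ground atoms: 64 + 16 = 80.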